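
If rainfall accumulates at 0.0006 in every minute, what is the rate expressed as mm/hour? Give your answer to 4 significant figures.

0.0006 in/minute × 25.4 mm/in × 60 minute/hour = 0.9144 mm/hour.

0.9144 mm/hour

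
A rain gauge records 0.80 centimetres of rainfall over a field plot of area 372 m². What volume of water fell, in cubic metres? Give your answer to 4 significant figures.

2.976 cubic metres

Depth: 0.80 cm × 10 = 8 mm.
1 mm over 1 m² is 1 L, so volume = 8 × 372 = 2976 L = 2.976 m³.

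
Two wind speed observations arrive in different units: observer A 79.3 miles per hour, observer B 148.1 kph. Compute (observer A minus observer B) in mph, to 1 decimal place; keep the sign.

observer B: 148.1 km/h = 92.025 mph.
Difference: 79.300 − 92.025 = -12.7 mph.

-12.7 mph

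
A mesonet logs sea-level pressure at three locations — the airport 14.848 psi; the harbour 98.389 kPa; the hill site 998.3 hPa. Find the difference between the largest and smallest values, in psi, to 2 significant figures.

0.58 psi

the harbour: 98.389 kPa = 14.2701 psi.
the hill site: 998.3 hPa = 14.4791 psi.
Spread: 14.8480 − 14.2701 = 0.58 psi.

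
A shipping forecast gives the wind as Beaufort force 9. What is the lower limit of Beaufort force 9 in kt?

Beaufort 9 (strong gale) spans 41–47 knots.

41 kt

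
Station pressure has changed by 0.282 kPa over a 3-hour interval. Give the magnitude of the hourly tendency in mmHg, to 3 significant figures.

0.282 kPa / 3 h × 7.50062 mmHg/kPa = 0.705 mmHg/h.

0.705 mmHg per hour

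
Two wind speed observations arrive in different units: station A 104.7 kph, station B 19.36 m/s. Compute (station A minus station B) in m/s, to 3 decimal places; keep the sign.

station A: 104.7 km/h = 29.08333 m/s.
Difference: 29.08333 − 19.36000 = 9.723 m/s.

9.723 m/s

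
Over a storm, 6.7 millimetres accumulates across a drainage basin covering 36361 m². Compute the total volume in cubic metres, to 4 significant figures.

1 mm over 1 m² is 1 L, so volume = 6.7 × 36361 = 243618.7 L = 243.6 m³.

243.6 cubic metres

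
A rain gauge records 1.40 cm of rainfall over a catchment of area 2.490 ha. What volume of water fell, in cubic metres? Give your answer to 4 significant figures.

348.6 cubic metres

Depth: 1.40 cm × 10 = 14 mm.
Area: 2.490 ha = 24900 m².
1 mm over 1 m² is 1 L, so volume = 14 × 24900 = 348600 L = 348.6 m³.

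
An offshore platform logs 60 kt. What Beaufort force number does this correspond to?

Beaufort force 11

60 kt lies in the Beaufort 11 band (violent storm, 56–63 kt).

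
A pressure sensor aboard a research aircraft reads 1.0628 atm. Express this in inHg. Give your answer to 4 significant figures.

1 atm = 29.9213 inHg, so 1.0628 × 29.9213 = 31.80 inHg.

31.80 inHg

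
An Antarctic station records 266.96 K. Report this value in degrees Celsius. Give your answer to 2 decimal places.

-6.19 °C

°C = 266.96 − 273.15 = -6.19 °C.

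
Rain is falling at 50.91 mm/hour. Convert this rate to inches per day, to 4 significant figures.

50.91 mm/hour × 0.0393701 in/mm × 24 hour/day = 48.10 in/day.

48.10 in/day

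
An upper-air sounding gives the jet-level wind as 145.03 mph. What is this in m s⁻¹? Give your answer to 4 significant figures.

64.83 m/s

1 mph = 0.44704 m/s, so 145.03 × 0.44704 = 64.83 m/s.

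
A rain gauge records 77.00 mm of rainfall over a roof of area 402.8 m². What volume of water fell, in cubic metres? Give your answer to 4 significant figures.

31.02 cubic metres

1 mm over 1 m² is 1 L, so volume = 77 × 402.8 = 31015.6 L = 31.02 m³.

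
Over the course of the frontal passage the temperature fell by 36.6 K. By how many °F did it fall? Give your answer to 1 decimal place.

65.9 °F

Converting a difference, only the 9/5 scale factor applies: Δ°F = 36.6 × 1.8 = 65.9 °F.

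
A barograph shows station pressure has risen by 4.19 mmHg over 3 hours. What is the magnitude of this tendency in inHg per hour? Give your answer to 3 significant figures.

4.19 mmHg / 3 h × 0.0393701 inHg/mmHg = 0.0550 inHg/h.

0.0550 inHg per hour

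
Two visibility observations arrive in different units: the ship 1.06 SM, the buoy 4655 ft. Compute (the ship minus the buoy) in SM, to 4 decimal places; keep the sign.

0.1784 SM

the buoy: 4655 ft = 0.881629 SM.
Difference: 1.060000 − 0.881629 = 0.1784 SM.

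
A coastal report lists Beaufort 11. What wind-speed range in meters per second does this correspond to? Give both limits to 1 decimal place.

28.5 to 32.6 m/s

Beaufort 11 (violent storm) spans 28.5–32.6 m/s.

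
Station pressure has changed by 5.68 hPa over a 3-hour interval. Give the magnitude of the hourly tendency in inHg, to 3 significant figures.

5.68 hPa / 3 h × 0.02953 inHg/hPa = 0.0559 inHg/h.

0.0559 inHg per hour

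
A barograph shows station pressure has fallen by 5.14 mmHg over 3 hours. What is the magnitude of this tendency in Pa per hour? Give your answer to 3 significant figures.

5.14 mmHg / 3 h × 133.322 Pa/mmHg = 228 Pa/h.

228 Pa per hour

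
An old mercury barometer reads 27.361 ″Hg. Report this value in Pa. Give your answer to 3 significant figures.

92700 Pa

1 inHg = 3386.39 Pa, so 27.361 × 3386.39 = 92700 Pa.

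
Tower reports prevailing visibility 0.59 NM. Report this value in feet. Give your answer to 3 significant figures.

1 nmi = 6076.12 ft, so 0.59 × 6076.12 = 3580 ft.

3580 ft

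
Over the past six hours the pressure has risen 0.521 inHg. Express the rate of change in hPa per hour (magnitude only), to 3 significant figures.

0.521 inHg / 6 h × 33.8639 hPa/inHg = 2.94 hPa/h.

2.94 hPa per hour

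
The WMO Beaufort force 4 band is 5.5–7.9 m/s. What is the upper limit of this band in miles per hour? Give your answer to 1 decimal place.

5.5–7.9 m/s × 2.237 = 12.3–17.7 mph.

17.7 mph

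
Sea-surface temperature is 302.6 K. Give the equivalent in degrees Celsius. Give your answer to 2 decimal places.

°C = 302.6 − 273.15 = 29.45 °C.

29.45 °C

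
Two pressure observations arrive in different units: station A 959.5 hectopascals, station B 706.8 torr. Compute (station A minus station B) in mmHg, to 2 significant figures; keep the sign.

13 mmHg

station A: 959.5 hPa = 719.68 mmHg.
Difference: 719.68 − 706.80 = 13 mmHg.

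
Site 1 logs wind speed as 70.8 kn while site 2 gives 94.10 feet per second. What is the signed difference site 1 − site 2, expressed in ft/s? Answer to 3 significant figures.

25.4 ft/s

site 1: 70.8 kt = 119.497 ft/s.
Difference: 119.497 − 94.100 = 25.4 ft/s.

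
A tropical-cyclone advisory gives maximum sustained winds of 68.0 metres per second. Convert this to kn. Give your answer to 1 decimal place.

132.2 kt

1 m/s = 1.94384 kt, so 68.0 × 1.94384 = 132.2 kt.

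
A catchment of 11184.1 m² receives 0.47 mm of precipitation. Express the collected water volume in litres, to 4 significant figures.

5257 litres

1 mm over 1 m² is 1 L, so volume = 0.47 × 11184.1 = 5256.527 L ≈ 5257 L.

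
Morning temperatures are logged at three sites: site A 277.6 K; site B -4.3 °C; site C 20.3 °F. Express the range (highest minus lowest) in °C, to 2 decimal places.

site A: 277.6 K = 4.450 °C.
site C: 20.3 °F = -6.500 °C.
Spread: 4.450 − (-6.500) = 10.950 °C.

10.95 °C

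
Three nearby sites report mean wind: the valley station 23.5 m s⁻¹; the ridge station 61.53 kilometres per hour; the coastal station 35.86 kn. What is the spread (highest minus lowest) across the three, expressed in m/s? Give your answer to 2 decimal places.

the ridge station: 61.53 km/h = 17.0917 m/s.
the coastal station: 35.86 kt = 18.4480 m/s.
Spread: 23.5000 − 17.0917 = 6.41 m/s.

6.41 m/s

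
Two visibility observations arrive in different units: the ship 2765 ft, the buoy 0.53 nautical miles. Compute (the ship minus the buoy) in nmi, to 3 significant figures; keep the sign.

-0.0749 nmi

the ship: 2765 ft = 0.455060 nmi.
Difference: 0.455060 − 0.530000 = -0.0749 nmi.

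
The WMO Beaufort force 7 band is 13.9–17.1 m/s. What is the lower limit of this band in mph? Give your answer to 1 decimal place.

13.9–17.1 m/s × 2.237 = 31.1–38.3 mph.

31.1 mph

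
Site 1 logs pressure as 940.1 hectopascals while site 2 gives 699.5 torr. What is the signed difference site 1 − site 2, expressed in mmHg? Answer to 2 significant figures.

5.6 mmHg

site 1: 940.1 hPa = 705.133 mmHg.
Difference: 705.133 − 699.500 = 5.6 mmHg.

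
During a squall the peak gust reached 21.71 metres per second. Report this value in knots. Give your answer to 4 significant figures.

1 m/s = 1.94384 kt, so 21.71 × 1.94384 = 42.20 kt.

42.20 kt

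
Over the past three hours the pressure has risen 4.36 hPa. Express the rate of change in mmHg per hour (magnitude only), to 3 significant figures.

1.09 mmHg per hour

4.36 hPa / 3 h × 0.750062 mmHg/hPa = 1.09 mmHg/h.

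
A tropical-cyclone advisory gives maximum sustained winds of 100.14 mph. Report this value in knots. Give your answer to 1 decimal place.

1 mph = 0.868976 kt, so 100.14 × 0.868976 = 87.0 kt.

87.0 kt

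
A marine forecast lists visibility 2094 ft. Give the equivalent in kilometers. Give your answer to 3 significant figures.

0.638 km

1 ft = 0.0003048 km, so 2094 × 0.0003048 = 0.638 km.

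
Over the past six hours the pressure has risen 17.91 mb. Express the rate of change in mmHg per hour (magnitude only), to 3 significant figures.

2.24 mmHg per hour

17.91 mb / 6 h × 0.750062 mmHg/mb = 2.24 mmHg/h.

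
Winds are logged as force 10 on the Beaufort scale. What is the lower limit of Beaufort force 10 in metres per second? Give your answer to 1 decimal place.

Beaufort 10 (storm) spans 24.5–28.4 m/s.

24.5 m/s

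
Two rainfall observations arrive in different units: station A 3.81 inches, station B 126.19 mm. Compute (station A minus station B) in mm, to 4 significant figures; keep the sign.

-29.42 mm

station A: 3.81 in = 96.7740 mm.
Difference: 96.7740 − 126.1900 = -29.42 mm.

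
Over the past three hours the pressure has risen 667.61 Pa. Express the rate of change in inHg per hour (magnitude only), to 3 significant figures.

0.0657 inHg per hour

667.61 Pa / 3 h × 0.0002953 inHg/Pa = 0.0657 inHg/h.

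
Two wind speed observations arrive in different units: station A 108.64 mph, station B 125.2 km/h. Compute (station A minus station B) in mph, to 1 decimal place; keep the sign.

station B: 125.2 km/h = 77.796 mph.
Difference: 108.640 − 77.796 = 30.8 mph.

30.8 mph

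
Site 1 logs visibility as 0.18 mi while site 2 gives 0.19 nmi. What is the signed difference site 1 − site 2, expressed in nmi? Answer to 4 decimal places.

-0.0336 nmi

site 1: 0.18 SM = 0.156416 nmi.
Difference: 0.156416 − 0.190000 = -0.0336 nmi.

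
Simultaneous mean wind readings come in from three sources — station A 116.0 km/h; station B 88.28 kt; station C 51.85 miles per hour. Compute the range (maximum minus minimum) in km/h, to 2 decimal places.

station B: 88.28 kt = 163.4946 km/h.
station C: 51.85 mph = 83.4445 km/h.
Spread: 163.4946 − 83.4445 = 80.05 km/h.

80.05 km/h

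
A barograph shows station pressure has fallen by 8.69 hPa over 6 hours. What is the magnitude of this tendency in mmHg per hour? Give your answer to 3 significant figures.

8.69 hPa / 6 h × 0.750062 mmHg/hPa = 1.09 mmHg/h.

1.09 mmHg per hour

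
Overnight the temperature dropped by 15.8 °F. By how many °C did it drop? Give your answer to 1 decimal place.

For a temperature change the 32° offset cancels: Δ°C = 15.8 × 0.5556 = 8.8 °C.

8.8 °C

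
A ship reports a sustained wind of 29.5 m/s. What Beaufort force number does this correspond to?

29.5 m/s lies in the Beaufort 11 band (violent storm, 28.5–32.6 m/s).

Beaufort force 11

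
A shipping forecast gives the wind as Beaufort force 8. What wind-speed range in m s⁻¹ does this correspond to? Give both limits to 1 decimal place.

Beaufort 8 (gale) spans 17.2–20.7 m/s.

17.2 to 20.7 m/s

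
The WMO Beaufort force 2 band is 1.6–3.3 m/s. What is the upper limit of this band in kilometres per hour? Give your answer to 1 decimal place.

11.9 km/h

1.6–3.3 m/s × 3.6 = 5.8–11.9 km/h.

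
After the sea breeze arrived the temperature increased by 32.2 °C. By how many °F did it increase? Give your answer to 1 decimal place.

58.0 °F

A change of 1 °C equals a change of 1.8 °F: Δ°F = 32.2 × 1.8 = 58.0 °F.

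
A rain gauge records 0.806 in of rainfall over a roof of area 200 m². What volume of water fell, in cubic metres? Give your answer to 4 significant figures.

Depth: 0.806 in × 25.4 = 20.4724 mm.
1 mm over 1 m² is 1 L, so volume = 20.4724 × 200 = 4094.48 L = 4.094 m³.

4.094 cubic metres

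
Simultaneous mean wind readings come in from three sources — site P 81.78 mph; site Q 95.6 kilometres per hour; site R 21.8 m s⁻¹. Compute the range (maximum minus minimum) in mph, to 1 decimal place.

site Q: 95.6 km/h = 59.403 mph.
site R: 21.8 m/s = 48.765 mph.
Spread: 81.780 − 48.765 = 33.0 mph.

33.0 mph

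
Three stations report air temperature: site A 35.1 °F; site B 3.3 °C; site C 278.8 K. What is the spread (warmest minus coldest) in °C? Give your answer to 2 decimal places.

3.93 °C

site A: 35.1 °F = 1.722 °C.
site C: 278.8 K = 5.650 °C.
Spread: 5.650 − 1.722 = 3.928 °C.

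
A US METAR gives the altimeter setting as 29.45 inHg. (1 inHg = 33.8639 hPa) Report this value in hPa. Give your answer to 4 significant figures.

1 inHg = 33.8639 hPa, so 29.45 × 33.8639 = 997.3 hPa.

997.3 hPa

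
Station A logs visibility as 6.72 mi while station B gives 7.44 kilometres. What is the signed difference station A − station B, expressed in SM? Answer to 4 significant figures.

2.097 SM

station B: 7.44 km = 4.62300 SM.
Difference: 6.72000 − 4.62300 = 2.097 SM.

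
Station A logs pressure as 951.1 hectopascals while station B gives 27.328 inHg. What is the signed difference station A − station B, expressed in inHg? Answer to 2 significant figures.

0.76 inHg

station A: 951.1 hPa = 28.0860 inHg.
Difference: 28.0860 − 27.3280 = 0.76 inHg.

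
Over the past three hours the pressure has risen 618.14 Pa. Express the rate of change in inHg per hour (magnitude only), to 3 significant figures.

0.0608 inHg per hour

618.14 Pa / 3 h × 0.0002953 inHg/Pa = 0.0608 inHg/h.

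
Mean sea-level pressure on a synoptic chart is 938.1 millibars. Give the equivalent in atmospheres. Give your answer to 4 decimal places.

0.9258 atm

1 mb = 0.000986923 atm, so 938.1 × 0.000986923 = 0.9258 atm.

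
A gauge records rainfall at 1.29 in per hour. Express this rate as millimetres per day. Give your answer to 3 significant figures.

1.29 in/hour × 25.4 mm/in × 24 hour/day = 786 mm/day.

786 mm/day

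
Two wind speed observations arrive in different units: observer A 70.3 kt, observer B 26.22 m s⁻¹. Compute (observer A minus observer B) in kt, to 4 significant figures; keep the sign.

observer B: 26.22 m/s = 50.9676 kt.
Difference: 70.3000 − 50.9676 = 19.33 kt.

19.33 kt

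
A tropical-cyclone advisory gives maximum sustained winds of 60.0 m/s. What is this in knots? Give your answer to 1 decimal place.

116.6 kt

1 m/s = 1.94384 kt, so 60.0 × 1.94384 = 116.6 kt.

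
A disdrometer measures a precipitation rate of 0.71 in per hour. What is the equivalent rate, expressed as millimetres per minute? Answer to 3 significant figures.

0.71 in/hour × 25.4 mm/in × 0.0166667 hour/minute = 0.301 mm/minute.

0.301 mm/minute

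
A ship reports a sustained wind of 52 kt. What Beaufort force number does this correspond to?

52 kt lies in the Beaufort 10 band (storm, 48–55 kt).

Beaufort force 10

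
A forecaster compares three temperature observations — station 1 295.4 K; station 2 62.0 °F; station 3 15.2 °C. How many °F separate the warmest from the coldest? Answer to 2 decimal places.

station 1: 295.4 K = 22.250 °C.
station 2: 62.0 °F = 16.667 °C.
Spread: 22.250 − 15.200 = 7.050 °C = 12.69 °F.

12.69 °F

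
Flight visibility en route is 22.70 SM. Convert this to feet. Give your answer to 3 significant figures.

1 SM = 5280 ft, so 22.70 × 5280 = 120000 ft.

120000 ft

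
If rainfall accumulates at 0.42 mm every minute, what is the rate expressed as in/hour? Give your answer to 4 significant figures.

0.9921 in/hour

0.42 mm/minute × 0.0393701 in/mm × 60 minute/hour = 0.9921 in/hour.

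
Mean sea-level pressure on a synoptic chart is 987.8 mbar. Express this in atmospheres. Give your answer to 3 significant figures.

0.975 atm

1 mb = 0.000986923 atm, so 987.8 × 0.000986923 = 0.975 atm.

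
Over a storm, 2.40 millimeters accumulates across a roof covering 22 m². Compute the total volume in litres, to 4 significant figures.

1 mm over 1 m² is 1 L, so volume = 2.4 × 22 = 52.8 L ≈ 52.80 L.

52.80 litres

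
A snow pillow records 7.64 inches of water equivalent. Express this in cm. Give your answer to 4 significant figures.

19.41 cm

1 in = 2.54 cm, so 7.64 × 2.54 = 19.41 cm.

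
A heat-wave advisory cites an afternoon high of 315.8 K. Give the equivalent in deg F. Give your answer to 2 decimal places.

108.77 °F

First to °C: 42.65 °C.
Then to °F: 108.77 °F.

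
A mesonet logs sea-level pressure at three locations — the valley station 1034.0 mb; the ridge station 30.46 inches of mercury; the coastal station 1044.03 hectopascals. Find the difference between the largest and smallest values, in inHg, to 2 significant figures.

the valley station: 1034.0 mb = 30.5340 inHg.
the coastal station: 1044.03 hPa = 30.8302 inHg.
Spread: 30.8302 − 30.4600 = 0.37 inHg.

0.37 inHg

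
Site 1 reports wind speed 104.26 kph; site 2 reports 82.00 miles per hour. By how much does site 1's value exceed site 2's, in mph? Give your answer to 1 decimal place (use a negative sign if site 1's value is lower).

site 1: 104.26 km/h = 64.784 mph.
Difference: 64.784 − 82.000 = -17.2 mph.

-17.2 mph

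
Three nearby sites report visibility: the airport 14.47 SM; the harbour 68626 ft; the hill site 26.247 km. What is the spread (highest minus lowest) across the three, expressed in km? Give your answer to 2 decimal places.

5.33 km

the airport: 14.47 SM = 23.2872 km.
the harbour: 68626 ft = 20.9172 km.
Spread: 26.2470 − 20.9172 = 5.33 km.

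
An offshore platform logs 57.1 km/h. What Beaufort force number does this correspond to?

Beaufort force 7

57.1 km/h = 15.9 m/s, which is Beaufort 7 (near gale, 13.9–17.1 m/s).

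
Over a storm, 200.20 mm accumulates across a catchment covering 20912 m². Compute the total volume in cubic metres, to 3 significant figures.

1 mm over 1 m² is 1 L, so volume = 200.2 × 20912 = 4186582.4 L = 4190 m³.

4190 cubic metres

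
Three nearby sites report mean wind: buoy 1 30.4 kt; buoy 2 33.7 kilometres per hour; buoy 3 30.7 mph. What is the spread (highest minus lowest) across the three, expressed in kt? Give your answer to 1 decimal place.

12.2 kt

buoy 2: 33.7 km/h = 18.197 kt.
buoy 3: 30.7 mph = 26.678 kt.
Spread: 30.400 − 18.197 = 12.2 kt.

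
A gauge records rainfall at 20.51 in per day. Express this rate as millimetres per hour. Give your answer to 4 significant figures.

20.51 in/day × 25.4 mm/in × 0.0416667 day/hour = 21.71 mm/hour.

21.71 mm/hour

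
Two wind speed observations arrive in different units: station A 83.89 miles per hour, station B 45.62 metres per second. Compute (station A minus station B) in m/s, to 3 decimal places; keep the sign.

-8.118 m/s

station A: 83.89 mph = 37.50219 m/s.
Difference: 37.50219 − 45.62000 = -8.118 m/s.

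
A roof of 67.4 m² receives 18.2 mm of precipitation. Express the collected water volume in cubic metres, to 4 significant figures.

1.227 cubic metres

1 mm over 1 m² is 1 L, so volume = 18.2 × 67.4 = 1226.68 L = 1.227 m³.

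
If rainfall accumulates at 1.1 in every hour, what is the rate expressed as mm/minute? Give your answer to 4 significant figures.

1.1 in/hour × 25.4 mm/in × 0.0166667 hour/minute = 0.4657 mm/minute.

0.4657 mm/minute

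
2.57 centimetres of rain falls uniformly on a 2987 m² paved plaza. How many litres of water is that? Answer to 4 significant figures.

76770 litres

Depth: 2.57 cm × 10 = 25.7 mm.
1 mm over 1 m² is 1 L, so volume = 25.7 × 2987 = 76765.9 L ≈ 76770 L.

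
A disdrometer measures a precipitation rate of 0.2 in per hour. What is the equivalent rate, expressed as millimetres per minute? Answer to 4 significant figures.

0.2 in/hour × 25.4 mm/in × 0.0166667 hour/minute = 0.08467 mm/minute.

0.08467 mm/minute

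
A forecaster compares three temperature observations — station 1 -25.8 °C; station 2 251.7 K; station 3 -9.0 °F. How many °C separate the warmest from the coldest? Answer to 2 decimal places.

station 2: 251.7 K = -21.450 °C.
station 3: -9.0 °F = -22.778 °C.
Spread: (-21.450) − (-25.800) = 4.350 °C.

4.35 °C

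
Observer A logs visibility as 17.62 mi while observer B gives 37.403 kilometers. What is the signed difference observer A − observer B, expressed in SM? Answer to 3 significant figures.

observer B: 37.403 km = 23.2411 SM.
Difference: 17.6200 − 23.2411 = -5.62 SM.

-5.62 SM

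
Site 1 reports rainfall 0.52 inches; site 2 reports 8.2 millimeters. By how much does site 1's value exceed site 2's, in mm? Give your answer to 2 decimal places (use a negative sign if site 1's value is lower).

5.01 mm

site 1: 0.52 in = 13.2080 mm.
Difference: 13.2080 − 8.2000 = 5.01 mm.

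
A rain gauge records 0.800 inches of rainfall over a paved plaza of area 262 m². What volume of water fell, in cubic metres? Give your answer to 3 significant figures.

5.32 cubic metres

Depth: 0.800 in × 25.4 = 20.32 mm.
1 mm over 1 m² is 1 L, so volume = 20.32 × 262 = 5323.84 L = 5.32 m³.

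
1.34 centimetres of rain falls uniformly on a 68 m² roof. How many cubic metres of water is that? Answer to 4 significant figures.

Depth: 1.34 cm × 10 = 13.4 mm.
1 mm over 1 m² is 1 L, so volume = 13.4 × 68 = 911.2 L = 0.9112 m³.

0.9112 cubic metres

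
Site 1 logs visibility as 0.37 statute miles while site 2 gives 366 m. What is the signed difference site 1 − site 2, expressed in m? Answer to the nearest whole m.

229 m

site 1: 0.37 SM = 595.46 m.
Difference: 595.46 − 366.00 = 229 m.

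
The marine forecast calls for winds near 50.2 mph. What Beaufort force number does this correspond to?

Beaufort force 9

50.2 mph = 22.4 m/s, which is Beaufort 9 (strong gale, 20.8–24.4 m/s).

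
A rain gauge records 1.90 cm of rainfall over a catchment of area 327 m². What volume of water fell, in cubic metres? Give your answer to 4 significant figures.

6.213 cubic metres

Depth: 1.90 cm × 10 = 19 mm.
1 mm over 1 m² is 1 L, so volume = 19 × 327 = 6213 L = 6.213 m³.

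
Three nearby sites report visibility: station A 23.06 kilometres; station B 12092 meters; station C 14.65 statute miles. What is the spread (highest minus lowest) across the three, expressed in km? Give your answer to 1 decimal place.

11.5 km

station B: 12092 m = 12.092 km.
station C: 14.65 SM = 23.577 km.
Spread: 23.577 − 12.092 = 11.5 km.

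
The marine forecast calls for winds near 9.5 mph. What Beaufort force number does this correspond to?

9.5 mph = 4.2 m/s, which is Beaufort 3 (gentle breeze, 3.4–5.4 m/s).

Beaufort force 3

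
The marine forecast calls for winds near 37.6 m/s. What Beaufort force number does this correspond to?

Beaufort force 12

37.6 m/s lies in the Beaufort 12 band (hurricane force, ≥32.7 m/s).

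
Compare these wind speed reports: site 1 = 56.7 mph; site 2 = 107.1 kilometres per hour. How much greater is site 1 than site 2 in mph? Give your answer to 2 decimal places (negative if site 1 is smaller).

site 2: 107.1 km/h = 66.5489 mph.
Difference: 56.7000 − 66.5489 = -9.85 mph.

-9.85 mph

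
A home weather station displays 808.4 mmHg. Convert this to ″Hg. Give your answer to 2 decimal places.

1 mmHg = 0.0393701 inHg, so 808.4 × 0.0393701 = 31.83 inHg.

31.83 inHg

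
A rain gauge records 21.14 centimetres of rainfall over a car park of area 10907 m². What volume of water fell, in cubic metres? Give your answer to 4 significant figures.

Depth: 21.14 cm × 10 = 211.4 mm.
1 mm over 1 m² is 1 L, so volume = 211.4 × 10907 = 2305739.8 L = 2306 m³.

2306 cubic metres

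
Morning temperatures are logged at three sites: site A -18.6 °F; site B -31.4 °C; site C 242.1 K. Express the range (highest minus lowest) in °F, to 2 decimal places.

5.92 °F

site A: -18.6 °F = -28.111 °C.
site C: 242.1 K = -31.050 °C.
Spread: (-28.111) − (-31.400) = 3.289 °C = 5.92 °F.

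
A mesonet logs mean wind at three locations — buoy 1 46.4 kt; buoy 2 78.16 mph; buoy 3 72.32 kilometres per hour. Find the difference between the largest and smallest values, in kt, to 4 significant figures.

buoy 2: 78.16 mph = 67.9192 kt.
buoy 3: 72.32 km/h = 39.0497 kt.
Spread: 67.9192 − 39.0497 = 28.87 kt.

28.87 kt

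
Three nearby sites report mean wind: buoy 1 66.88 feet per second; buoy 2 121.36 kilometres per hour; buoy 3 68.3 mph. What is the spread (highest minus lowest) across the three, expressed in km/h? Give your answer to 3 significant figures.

48.0 km/h

buoy 1: 66.88 ft/s = 73.386 km/h.
buoy 3: 68.3 mph = 109.918 km/h.
Spread: 121.360 − 73.386 = 48.0 km/h.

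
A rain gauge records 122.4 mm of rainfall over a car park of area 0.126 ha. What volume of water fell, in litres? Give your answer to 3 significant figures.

154000 litres

Area: 0.126 ha = 1260 m².
1 mm over 1 m² is 1 L, so volume = 122.4 × 1260 = 154224 L ≈ 154000 L.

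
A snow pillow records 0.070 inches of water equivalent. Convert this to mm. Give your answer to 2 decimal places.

1.78 mm

1 in = 25.4 mm, so 0.070 × 25.4 = 1.78 mm.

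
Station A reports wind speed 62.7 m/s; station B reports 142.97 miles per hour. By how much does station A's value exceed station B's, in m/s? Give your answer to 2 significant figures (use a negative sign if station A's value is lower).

-1.2 m/s

station B: 142.97 mph = 63.913 m/s.
Difference: 62.700 − 63.913 = -1.2 m/s.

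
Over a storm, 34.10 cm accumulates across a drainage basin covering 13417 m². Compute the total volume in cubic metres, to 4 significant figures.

Depth: 34.10 cm × 10 = 341 mm.
1 mm over 1 m² is 1 L, so volume = 341 × 13417 = 4575197 L = 4575 m³.

4575 cubic metres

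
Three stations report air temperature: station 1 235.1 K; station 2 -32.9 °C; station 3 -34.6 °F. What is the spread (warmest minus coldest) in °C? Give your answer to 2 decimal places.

5.15 °C

station 1: 235.1 K = -38.050 °C.
station 3: -34.6 °F = -37.000 °C.
Spread: (-32.900) − (-38.050) = 5.150 °C.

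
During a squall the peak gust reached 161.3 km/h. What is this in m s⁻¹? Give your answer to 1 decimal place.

1 km/h = 0.277778 m/s, so 161.3 × 0.277778 = 44.8 m/s.

44.8 m/s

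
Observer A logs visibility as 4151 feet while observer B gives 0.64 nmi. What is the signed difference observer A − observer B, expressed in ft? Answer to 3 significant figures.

262 ft

observer B: 0.64 nmi = 3888.71 ft.
Difference: 4151.00 − 3888.71 = 262 ft.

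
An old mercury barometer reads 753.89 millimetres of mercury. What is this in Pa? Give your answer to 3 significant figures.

1 mmHg = 133.322 Pa, so 753.89 × 133.322 = 101000 Pa.

101000 Pa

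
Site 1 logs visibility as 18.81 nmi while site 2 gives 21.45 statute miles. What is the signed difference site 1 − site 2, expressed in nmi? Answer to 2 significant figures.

0.17 nmi

site 2: 21.45 SM = 18.6395 nmi.
Difference: 18.8100 − 18.6395 = 0.17 nmi.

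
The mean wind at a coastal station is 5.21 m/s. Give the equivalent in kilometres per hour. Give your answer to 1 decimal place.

1 m/s = 3.6 km/h, so 5.21 × 3.6 = 18.8 km/h.

18.8 km/h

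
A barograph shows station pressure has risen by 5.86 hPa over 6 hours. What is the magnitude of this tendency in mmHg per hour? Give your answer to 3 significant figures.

0.733 mmHg per hour

5.86 hPa / 6 h × 0.750062 mmHg/hPa = 0.733 mmHg/h.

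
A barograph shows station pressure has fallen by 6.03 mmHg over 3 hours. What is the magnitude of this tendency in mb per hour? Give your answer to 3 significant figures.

2.68 mb per hour

6.03 mmHg / 3 h × 1.33322 mb/mmHg = 2.68 mb/h.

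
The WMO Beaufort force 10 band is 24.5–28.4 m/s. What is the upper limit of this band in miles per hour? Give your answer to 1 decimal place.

63.5 mph

24.5–28.4 m/s × 2.237 = 54.8–63.5 mph.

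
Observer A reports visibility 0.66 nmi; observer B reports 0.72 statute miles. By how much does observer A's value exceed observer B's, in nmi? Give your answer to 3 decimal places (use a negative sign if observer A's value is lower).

0.034 nmi

observer B: 0.72 SM = 0.62566 nmi.
Difference: 0.66000 − 0.62566 = 0.034 nmi.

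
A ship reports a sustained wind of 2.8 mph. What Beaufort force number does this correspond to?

2.8 mph = 1.3 m/s, which is Beaufort 1 (light air, 0.3–1.5 m/s).

Beaufort force 1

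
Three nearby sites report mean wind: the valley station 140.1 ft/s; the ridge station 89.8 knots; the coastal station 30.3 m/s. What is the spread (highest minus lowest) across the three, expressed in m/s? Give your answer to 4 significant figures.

the valley station: 140.1 ft/s = 42.7025 m/s.
the ridge station: 89.8 kt = 46.1971 m/s.
Spread: 46.1971 − 30.3000 = 15.90 m/s.

15.90 m/s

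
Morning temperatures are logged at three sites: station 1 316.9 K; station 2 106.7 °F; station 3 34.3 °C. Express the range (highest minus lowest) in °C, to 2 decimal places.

station 1: 316.9 K = 43.750 °C.
station 2: 106.7 °F = 41.500 °C.
Spread: 43.750 − 34.300 = 9.450 °C.

9.45 °C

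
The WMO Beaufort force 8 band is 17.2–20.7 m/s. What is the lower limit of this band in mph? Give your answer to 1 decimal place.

17.2–20.7 m/s × 2.237 = 38.5–46.3 mph.

38.5 mph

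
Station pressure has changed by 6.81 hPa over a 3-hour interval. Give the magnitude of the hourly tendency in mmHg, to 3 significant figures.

1.70 mmHg per hour

6.81 hPa / 3 h × 0.750062 mmHg/hPa = 1.70 mmHg/h.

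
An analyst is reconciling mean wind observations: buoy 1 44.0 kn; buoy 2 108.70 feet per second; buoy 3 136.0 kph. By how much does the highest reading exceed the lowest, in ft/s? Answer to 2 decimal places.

buoy 1: 44.0 kt = 74.2636 ft/s.
buoy 3: 136.0 km/h = 123.9428 ft/s.
Spread: 123.9428 − 74.2636 = 49.68 ft/s.

49.68 ft/s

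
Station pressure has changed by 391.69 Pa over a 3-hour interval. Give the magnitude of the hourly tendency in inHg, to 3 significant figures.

391.69 Pa / 3 h × 0.0002953 inHg/Pa = 0.0386 inHg/h.

0.0386 inHg per hour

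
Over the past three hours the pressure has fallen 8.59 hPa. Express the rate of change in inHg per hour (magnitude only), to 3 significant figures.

8.59 hPa / 3 h × 0.02953 inHg/hPa = 0.0846 inHg/h.

0.0846 inHg per hour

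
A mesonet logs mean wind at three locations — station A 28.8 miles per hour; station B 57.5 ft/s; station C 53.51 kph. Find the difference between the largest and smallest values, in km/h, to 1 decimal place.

station A: 28.8 mph = 46.349 km/h.
station B: 57.5 ft/s = 63.094 km/h.
Spread: 63.094 − 46.349 = 16.7 km/h.

16.7 km/h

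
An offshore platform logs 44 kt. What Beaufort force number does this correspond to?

44 kt lies in the Beaufort 9 band (strong gale, 41–47 kt).

Beaufort force 9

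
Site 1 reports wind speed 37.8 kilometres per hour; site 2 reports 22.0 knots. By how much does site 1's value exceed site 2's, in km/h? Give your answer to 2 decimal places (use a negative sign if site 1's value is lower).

-2.94 km/h

site 2: 22.0 kt = 40.7440 km/h.
Difference: 37.8000 − 40.7440 = -2.94 km/h.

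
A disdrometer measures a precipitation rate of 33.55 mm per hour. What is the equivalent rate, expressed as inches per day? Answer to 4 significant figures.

33.55 mm/hour × 0.0393701 in/mm × 24 hour/day = 31.70 in/day.

31.70 in/day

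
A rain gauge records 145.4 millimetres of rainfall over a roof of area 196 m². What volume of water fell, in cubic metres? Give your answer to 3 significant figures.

1 mm over 1 m² is 1 L, so volume = 145.4 × 196 = 28498.4 L = 28.5 m³.

28.5 cubic metres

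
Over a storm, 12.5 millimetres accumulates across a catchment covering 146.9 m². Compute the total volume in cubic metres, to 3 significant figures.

1.84 cubic metres

1 mm over 1 m² is 1 L, so volume = 12.5 × 146.9 = 1836.25 L = 1.84 m³.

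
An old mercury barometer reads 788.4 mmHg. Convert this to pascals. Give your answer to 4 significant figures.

105100 Pa

1 mmHg = 133.322 Pa, so 788.4 × 133.322 = 105100 Pa.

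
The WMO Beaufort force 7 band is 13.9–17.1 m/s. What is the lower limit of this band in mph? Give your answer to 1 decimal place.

13.9–17.1 m/s × 2.237 = 31.1–38.3 mph.

31.1 mph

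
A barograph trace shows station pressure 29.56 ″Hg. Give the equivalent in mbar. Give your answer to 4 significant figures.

1001 mb

1 inHg = 33.8639 mb, so 29.56 × 33.8639 = 1001 mb.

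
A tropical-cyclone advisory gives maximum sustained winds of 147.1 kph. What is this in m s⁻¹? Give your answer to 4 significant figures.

40.86 m/s

1 km/h = 0.277778 m/s, so 147.1 × 0.277778 = 40.86 m/s.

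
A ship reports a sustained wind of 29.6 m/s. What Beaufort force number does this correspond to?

29.6 m/s lies in the Beaufort 11 band (violent storm, 28.5–32.6 m/s).

Beaufort force 11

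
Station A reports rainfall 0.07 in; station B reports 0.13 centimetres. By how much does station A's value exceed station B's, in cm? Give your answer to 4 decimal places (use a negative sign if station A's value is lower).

station A: 0.07 in = 0.177800 cm.
Difference: 0.177800 − 0.130000 = 0.0478 cm.

0.0478 cm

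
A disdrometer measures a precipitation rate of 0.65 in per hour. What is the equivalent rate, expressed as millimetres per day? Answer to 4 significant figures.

0.65 in/hour × 25.4 mm/in × 24 hour/day = 396.2 mm/day.

396.2 mm/day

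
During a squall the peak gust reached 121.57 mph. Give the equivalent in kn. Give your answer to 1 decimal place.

1 mph = 0.868976 kt, so 121.57 × 0.868976 = 105.6 kt.

105.6 kt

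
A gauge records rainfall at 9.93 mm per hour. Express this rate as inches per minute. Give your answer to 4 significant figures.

9.93 mm/hour × 0.0393701 in/mm × 0.0166667 hour/minute = 0.006516 in/minute.

0.006516 in/minute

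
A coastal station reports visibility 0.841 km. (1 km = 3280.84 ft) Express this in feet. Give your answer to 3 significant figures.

1 km = 3280.84 ft, so 0.841 × 3280.84 = 2760 ft.

2760 ft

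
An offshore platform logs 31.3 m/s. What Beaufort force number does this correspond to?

Beaufort force 11

31.3 m/s lies in the Beaufort 11 band (violent storm, 28.5–32.6 m/s).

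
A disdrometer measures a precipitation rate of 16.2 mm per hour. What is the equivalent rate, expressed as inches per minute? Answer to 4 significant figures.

16.2 mm/hour × 0.0393701 in/mm × 0.0166667 hour/minute = 0.01063 in/minute.

0.01063 in/minute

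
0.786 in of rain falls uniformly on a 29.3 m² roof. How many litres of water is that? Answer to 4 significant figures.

Depth: 0.786 in × 25.4 = 19.9644 mm.
1 mm over 1 m² is 1 L, so volume = 19.9644 × 29.3 = 584.95692 L ≈ 585.0 L.

585.0 litres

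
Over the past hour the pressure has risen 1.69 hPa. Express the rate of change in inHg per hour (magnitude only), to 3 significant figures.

0.0499 inHg per hour

1.69 hPa / 1 h × 0.02953 inHg/hPa = 0.0499 inHg/h.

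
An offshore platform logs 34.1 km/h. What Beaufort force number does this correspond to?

34.1 km/h = 9.5 m/s, which is Beaufort 5 (fresh breeze, 8.0–10.7 m/s).

Beaufort force 5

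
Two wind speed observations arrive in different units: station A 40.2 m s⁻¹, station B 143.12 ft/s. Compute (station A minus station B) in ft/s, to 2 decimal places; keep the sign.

-11.23 ft/s

station A: 40.2 m/s = 131.8898 ft/s.
Difference: 131.8898 − 143.1200 = -11.23 ft/s.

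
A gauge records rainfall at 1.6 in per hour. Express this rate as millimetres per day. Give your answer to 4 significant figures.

1.6 in/hour × 25.4 mm/in × 24 hour/day = 975.4 mm/day.

975.4 mm/day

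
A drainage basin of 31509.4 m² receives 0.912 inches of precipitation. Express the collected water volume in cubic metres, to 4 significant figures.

Depth: 0.912 in × 25.4 = 23.1648 mm.
1 mm over 1 m² is 1 L, so volume = 23.1648 × 31509.4 = 729908.95 L = 729.9 m³.

729.9 cubic metres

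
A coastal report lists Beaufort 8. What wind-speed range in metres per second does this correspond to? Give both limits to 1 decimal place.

17.2 to 20.7 m/s

Beaufort 8 (gale) spans 17.2–20.7 m/s.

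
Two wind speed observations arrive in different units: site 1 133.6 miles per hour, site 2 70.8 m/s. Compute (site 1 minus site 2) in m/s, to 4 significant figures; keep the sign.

site 1: 133.6 mph = 59.7245 m/s.
Difference: 59.7245 − 70.8000 = -11.08 m/s.

-11.08 m/s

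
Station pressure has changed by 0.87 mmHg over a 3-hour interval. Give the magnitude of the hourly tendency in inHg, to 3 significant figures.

0.87 mmHg / 3 h × 0.0393701 inHg/mmHg = 0.0114 inHg/h.

0.0114 inHg per hour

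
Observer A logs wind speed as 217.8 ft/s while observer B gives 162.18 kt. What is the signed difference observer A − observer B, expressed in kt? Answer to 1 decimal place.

observer A: 217.8 ft/s = 129.043 kt.
Difference: 129.043 − 162.180 = -33.1 kt.

-33.1 kt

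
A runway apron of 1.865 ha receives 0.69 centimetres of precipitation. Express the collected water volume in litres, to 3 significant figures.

129000 litres

Depth: 0.69 cm × 10 = 6.9 mm.
Area: 1.865 ha = 18650 m².
1 mm over 1 m² is 1 L, so volume = 6.9 × 18650 = 128685 L ≈ 129000 L.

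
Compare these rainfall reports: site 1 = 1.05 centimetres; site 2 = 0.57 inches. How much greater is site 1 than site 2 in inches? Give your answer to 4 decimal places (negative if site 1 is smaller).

site 1: 1.05 cm = 0.413386 in.
Difference: 0.413386 − 0.570000 = -0.1566 in.

-0.1566 in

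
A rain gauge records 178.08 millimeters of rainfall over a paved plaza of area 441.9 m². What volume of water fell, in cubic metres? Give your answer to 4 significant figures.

78.69 cubic metres

1 mm over 1 m² is 1 L, so volume = 178.08 × 441.9 = 78693.552 L = 78.69 m³.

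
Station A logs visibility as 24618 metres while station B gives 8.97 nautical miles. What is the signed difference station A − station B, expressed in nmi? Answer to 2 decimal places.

4.32 nmi

station A: 24618 m = 13.2927 nmi.
Difference: 13.2927 − 8.9700 = 4.32 nmi.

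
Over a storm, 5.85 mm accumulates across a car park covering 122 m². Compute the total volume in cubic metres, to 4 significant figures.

1 mm over 1 m² is 1 L, so volume = 5.85 × 122 = 713.7 L = 0.7137 m³.

0.7137 cubic metres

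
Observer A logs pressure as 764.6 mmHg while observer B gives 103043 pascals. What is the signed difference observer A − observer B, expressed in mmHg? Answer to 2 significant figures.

observer B: 103043 Pa = 772.886 mmHg.
Difference: 764.600 − 772.886 = -8.3 mmHg.

-8.3 mmHg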